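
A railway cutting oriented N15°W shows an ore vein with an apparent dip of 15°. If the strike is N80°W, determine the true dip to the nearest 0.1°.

The section is 65° from the strike.
tan δ = tan α / sin β = tan 15° / sin 65° = 0.2679 / 0.9063 = 0.2956
δ = arctan(0.2956) = 16.47°

16.5°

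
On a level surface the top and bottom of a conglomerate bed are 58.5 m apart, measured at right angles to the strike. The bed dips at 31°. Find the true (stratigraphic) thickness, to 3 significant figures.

True thickness t = w · sin(dip) = 58.5 × sin 31°
t = 58.5 × 0.5150 = 30.130 m

30.1 m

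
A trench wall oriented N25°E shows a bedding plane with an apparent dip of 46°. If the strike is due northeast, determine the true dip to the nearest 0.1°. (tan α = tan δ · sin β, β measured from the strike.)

71.7°

β = acute angle between strike due northeast and section N25°E = 20°.
tan(true dip) = tan 46° / sin 20° = 3.0277
true dip = arctan 3.0277 = 71.72°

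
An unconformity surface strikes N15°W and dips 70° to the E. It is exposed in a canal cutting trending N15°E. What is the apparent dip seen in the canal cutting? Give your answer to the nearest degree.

Angle between strike (N15°W) and section (N15°E): β = 30°.
tan α = tan 70° × sin 30° = 2.7475 × 0.5000 = 1.3737
apparent dip = arctan 1.3737 = 53.95°

54°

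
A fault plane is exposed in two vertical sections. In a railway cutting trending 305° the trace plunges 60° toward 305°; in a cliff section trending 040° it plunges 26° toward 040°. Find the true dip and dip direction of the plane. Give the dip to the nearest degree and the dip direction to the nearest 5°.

true dip 62°, dip direction 325°

Each apparent-dip line lies in the plane. As unit vectors (x east, y north, z up), v₁ plunges 60°→305° and v₂ plunges 26°→040°.
Cross product v₁ × v₂ gives the pole to the plane: n ∝ (-0.471, 0.680, 0.448).
tan δ = √(n_x²+n_y²)/n_z = 0.827/0.448, so δ = 61.6°.
Dip direction = atan2(-0.471, 0.680) = 325° (azimuth of n's horizontal projection).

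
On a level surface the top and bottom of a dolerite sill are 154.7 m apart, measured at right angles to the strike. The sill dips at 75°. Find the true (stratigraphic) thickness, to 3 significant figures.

149 m

True thickness t = w · sin(dip) = 154.7 × sin 75°
t = 154.7 × 0.9659 = 149.429 m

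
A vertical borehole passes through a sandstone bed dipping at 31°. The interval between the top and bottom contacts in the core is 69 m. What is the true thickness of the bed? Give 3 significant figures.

True thickness t = h · cos(dip) = 69 × cos 31°
t = 69 × 0.8572 = 59.145 m

59.1 m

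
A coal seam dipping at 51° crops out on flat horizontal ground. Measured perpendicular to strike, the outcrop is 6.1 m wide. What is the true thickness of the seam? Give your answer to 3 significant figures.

4.74 m

True thickness t = w · sin(dip) = 6.1 × sin 51°
t = 6.1 × 0.7771 = 4.741 m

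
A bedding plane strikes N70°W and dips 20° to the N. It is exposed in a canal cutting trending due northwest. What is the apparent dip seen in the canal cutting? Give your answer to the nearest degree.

9°

The strike is N70°W and the section trends due northwest; the acute angle between them is β = 25°.
tan α = tan 20° × sin 25° = 0.3640 × 0.4226 = 0.1538
α = arctan(0.1538) = 8.74°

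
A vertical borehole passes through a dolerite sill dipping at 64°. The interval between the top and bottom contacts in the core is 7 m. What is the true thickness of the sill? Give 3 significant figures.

True thickness t = h · cos(dip) = 7 × cos 64°
t = 7 × 0.4384 = 3.069 m

3.07 m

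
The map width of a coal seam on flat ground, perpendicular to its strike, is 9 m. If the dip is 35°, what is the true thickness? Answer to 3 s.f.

5.16 m

True thickness t = w · sin(dip) = 9 × sin 35°
t = 9 × 0.5736 = 5.162 m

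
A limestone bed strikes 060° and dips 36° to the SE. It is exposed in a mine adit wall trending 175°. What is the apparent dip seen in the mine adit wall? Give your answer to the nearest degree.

33°

Angle between strike (060°) and section (175°): β = 65°.
tan α = tan 36° × sin 65° = 0.7265 × 0.9063 = 0.6585
apparent dip = arctan 0.6585 = 33.36°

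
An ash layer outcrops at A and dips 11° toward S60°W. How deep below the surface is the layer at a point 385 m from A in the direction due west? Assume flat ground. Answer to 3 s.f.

64.8 m

The hole lies 30° from the dip direction, so the down-dip offset is 385 × cos 30° = 333.42 m.
Depth = down-dip offset × tan(dip) = 333.42 × tan 11° = 333.42 × 0.1944
Depth = 64.81 m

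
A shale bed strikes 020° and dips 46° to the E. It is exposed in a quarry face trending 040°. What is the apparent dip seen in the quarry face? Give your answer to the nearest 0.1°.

19.5°

The section lies 20° from the strike.
tan(apparent dip) = tan 46° · sin 20° = 0.3542
α = arctan(0.3542) = 19.50°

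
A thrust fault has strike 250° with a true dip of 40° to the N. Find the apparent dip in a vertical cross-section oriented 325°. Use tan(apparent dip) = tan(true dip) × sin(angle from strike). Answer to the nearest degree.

Angle between strike (250°) and section (325°): β = 75°.
tan(apparent dip) = tan 40° · sin 75° = 0.8105
apparent dip = arctan 0.8105 = 39.03°

39°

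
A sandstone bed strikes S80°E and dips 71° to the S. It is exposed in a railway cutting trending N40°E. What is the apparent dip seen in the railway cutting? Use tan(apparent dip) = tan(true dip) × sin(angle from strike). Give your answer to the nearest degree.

The strike is S80°E and the section trends N40°E; the acute angle between them is β = 60°.
tan(apparent dip) = tan 71° · sin 60° = 2.5151
apparent dip = arctan 2.5151 = 68.32°

68°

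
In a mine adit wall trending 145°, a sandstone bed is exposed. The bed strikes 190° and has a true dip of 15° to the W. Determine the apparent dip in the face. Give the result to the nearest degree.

Angle between strike (190°) and section (145°): β = 45°.
tan α = tan 15° × sin 45° = 0.2679 × 0.7071 = 0.1895
α = arctan(0.1895) = 10.73°

11°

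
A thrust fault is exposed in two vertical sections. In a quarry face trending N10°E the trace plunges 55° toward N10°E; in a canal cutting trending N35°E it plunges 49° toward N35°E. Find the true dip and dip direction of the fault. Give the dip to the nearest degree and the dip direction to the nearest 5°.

Represent each trace as a vector plunging at its apparent dip toward its trend (east-north-up frame): v₁ = (0.100, 0.565, -0.819), v₂ = (0.376, 0.537, -0.755).
n = v₁ × v₂ = (-0.014, 0.233, 0.159) (taken with n_z > 0).
tan δ = √(n_x²+n_y²)/n_z = 0.233/0.159, so δ = 55.7°.
The horizontal component of n points toward azimuth atan2(n_x, n_y) = 357°, the dip direction.

true dip 56°, dip direction 355°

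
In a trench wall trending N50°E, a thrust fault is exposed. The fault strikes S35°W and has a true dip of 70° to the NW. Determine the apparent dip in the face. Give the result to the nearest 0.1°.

The section lies 15° from the strike.
tan(apparent dip) = tan 70° · sin 15° = 0.7111
α = arctan(0.7111) = 35.42°

35.4°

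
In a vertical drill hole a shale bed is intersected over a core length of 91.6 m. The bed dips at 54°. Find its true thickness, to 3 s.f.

53.8 m

True thickness t = h · cos(dip) = 91.6 × cos 54°
t = 91.6 × 0.5878 = 53.841 m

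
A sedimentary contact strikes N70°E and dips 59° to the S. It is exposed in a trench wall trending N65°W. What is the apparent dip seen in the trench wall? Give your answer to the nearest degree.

50°

Angle between strike (N70°E) and section (N65°W): β = 45°.
tan(apparent dip) = tan 59° · sin 45° = 1.1768
apparent dip = arctan 1.1768 = 49.64°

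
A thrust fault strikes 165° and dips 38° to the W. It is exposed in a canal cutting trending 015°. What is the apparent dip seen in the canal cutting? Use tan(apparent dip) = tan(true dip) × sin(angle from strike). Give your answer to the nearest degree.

21°

Angle between strike (165°) and section (015°): β = 30°.
tan(apparent dip) = tan 38° · sin 30° = 0.3906
α = arctan(0.3906) = 21.34°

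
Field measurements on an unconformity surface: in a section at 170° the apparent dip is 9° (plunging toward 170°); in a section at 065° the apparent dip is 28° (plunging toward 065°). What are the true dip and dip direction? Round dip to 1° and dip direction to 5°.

true dip 32°, dip direction 095°

The two traces are lines in the plane: v₁ = (sin 170°·cos 9°, cos 170°·cos 9°, −sin 9°), v₂ = (sin 65°·cos 28°, cos 65°·cos 28°, −sin 28°).
The plane normal is n = v₁ × v₂ ∝ (0.515, -0.045, 0.842).
tan δ = √(n_x²+n_y²)/n_z = 0.517/0.842, so δ = 31.5°.
The horizontal component of n points toward azimuth atan2(n_x, n_y) = 95°, the dip direction.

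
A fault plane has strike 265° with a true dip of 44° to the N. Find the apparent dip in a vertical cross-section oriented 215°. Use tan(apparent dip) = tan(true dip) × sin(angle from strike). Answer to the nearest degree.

Angle between strike (265°) and section (215°): β = 50°.
tan(apparent dip) = tan 44° · sin 50° = 0.7398
apparent dip = arctan 0.7398 = 36.49°

36°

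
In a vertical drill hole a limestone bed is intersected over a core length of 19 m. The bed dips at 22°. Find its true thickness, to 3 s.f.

True thickness t = h · cos(dip) = 19 × cos 22°
t = 19 × 0.9272 = 17.616 m

17.6 m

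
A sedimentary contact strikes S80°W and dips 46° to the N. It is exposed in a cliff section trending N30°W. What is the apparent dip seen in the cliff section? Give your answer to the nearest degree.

44°

The strike is S80°W and the section trends N30°W; the acute angle between them is β = 70°.
tan(apparent dip) = tan 46° · sin 70° = 0.9731
apparent dip = arctan 0.9731 = 44.22°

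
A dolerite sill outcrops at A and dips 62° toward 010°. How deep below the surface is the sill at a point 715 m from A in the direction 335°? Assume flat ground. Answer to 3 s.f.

1100 m

The hole lies 35° from the dip direction, so the down-dip offset is 715 × cos 35° = 585.69 m.
Depth = down-dip offset × tan(dip) = 585.69 × tan 62° = 585.69 × 1.8807
Depth = 1101.53 m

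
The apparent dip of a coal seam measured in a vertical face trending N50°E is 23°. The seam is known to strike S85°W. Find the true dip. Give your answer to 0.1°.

β = acute angle between strike S85°W and section N50°E = 35°.
tan δ = tan α / sin β = tan 23° / sin 35° = 0.4245 / 0.5736 = 0.7400
δ = arctan(0.7400) = 36.50°

36.5°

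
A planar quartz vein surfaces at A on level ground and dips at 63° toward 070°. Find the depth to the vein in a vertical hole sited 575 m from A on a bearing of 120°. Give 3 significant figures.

The hole lies 50° from the dip direction, so the down-dip offset is 575 × cos 50° = 369.60 m.
Depth = down-dip offset × tan(dip) = 369.60 × tan 63° = 369.60 × 1.9626
Depth = 725.39 m

725 m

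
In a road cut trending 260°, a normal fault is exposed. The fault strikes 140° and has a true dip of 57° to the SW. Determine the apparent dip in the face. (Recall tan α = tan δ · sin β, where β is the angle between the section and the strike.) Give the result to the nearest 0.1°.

53.1°

The strike is 140° and the section trends 260°; the acute angle between them is β = 60°.
tan(apparent dip) = tan 57° · sin 60° = 1.3336
apparent dip = arctan 1.3336 = 53.13°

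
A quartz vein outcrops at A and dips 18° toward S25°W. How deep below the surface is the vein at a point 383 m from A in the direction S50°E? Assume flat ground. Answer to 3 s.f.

32.2 m

The hole lies 75° from the dip direction, so the down-dip offset is 383 × cos 75° = 99.13 m.
Depth = down-dip offset × tan(dip) = 99.13 × tan 18° = 99.13 × 0.3249
Depth = 32.21 m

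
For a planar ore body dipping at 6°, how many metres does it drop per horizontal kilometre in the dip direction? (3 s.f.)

drop per km = 1000 × tan 6° = 1000 × 0.1051

105 m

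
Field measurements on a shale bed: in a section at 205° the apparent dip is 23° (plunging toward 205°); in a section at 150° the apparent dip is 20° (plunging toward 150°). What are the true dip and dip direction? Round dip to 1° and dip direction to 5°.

The two traces are lines in the plane: v₁ = (sin 205°·cos 23°, cos 205°·cos 23°, −sin 23°), v₂ = (sin 150°·cos 20°, cos 150°·cos 20°, −sin 20°).
n = v₁ × v₂ = (-0.033, -0.317, 0.709) (taken with n_z > 0).
True dip = arccos(n_z / |n|) = arccos(0.9122) = 24.2°.
Dip direction = azimuth of (n_x, n_y) = atan2(-0.033, -0.317) = 186°.

true dip 24°, dip direction 185°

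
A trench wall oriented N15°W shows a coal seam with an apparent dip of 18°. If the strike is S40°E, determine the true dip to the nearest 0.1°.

37.6°

β = acute angle between strike S40°E and section N15°W = 25°.
tan δ = tan α / sin β = tan 18° / sin 25° = 0.3249 / 0.4226 = 0.7688
δ = arctan(0.7688) = 37.55°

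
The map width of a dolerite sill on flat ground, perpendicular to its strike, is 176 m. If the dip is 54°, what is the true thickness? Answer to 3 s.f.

True thickness t = w · sin(dip) = 176 × sin 54°
t = 176 × 0.8090 = 142.387 m

142 m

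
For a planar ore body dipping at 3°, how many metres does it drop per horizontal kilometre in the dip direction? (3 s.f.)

52.4 m

drop per km = 1000 × tan 3° = 1000 × 0.0524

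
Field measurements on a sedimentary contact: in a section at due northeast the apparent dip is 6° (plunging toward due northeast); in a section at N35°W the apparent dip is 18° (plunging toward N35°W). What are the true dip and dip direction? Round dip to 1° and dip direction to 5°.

Each apparent-dip line lies in the plane. As unit vectors (x east, y north, z up), v₁ plunges 6°→due northeast and v₂ plunges 18°→N35°W.
Cross product v₁ × v₂ gives the pole to the plane: n ∝ (-0.136, 0.274, 0.931).
Dip δ = arctan(|n_h|/n_z) = arctan(0.306/0.931) = 18.2°.
Dip direction = azimuth of (n_x, n_y) = atan2(-0.136, 0.274) = 334°.

true dip 18°, dip direction 335°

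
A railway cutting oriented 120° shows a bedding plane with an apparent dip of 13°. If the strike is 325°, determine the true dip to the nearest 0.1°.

28.6°

β = acute angle between strike 325° and section 120° = 25°.
tan(true dip) = tan 13° / sin 25° = 0.5463
true dip = arctan 0.5463 = 28.65°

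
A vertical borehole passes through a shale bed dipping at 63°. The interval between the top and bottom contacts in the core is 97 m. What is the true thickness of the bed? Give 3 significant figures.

44.0 m

True thickness t = h · cos(dip) = 97 × cos 63°
t = 97 × 0.4540 = 44.037 m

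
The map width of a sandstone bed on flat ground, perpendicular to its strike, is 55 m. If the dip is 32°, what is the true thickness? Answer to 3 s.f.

29.1 m

True thickness t = w · sin(dip) = 55 × sin 32°
t = 55 × 0.5299 = 29.146 m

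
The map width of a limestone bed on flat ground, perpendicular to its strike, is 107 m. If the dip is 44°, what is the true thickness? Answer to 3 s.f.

True thickness t = w · sin(dip) = 107 × sin 44°
t = 107 × 0.6947 = 74.328 m

74.3 m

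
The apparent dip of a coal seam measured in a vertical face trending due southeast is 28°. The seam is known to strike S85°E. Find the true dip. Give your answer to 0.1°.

39.6°

The section is 40° from the strike.
tan δ = tan α / sin β = tan 28° / sin 40° = 0.5317 / 0.6428 = 0.8272
δ = arctan(0.8272) = 39.60°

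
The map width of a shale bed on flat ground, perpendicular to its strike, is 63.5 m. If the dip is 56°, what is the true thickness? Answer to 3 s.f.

52.6 m

True thickness t = w · sin(dip) = 63.5 × sin 56°
t = 63.5 × 0.8290 = 52.644 m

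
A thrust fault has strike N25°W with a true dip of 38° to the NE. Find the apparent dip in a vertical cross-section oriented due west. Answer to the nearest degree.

The strike is N25°W and the section trends due west; the acute angle between them is β = 65°.
tan α = tan 38° × sin 65° = 0.7813 × 0.9063 = 0.7081
α = arctan(0.7081) = 35.30°

35°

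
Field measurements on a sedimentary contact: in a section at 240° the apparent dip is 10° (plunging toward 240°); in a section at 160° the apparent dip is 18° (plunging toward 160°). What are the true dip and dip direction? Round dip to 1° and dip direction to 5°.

Represent each trace as a vector plunging at its apparent dip toward its trend (east-north-up frame): v₁ = (-0.853, -0.492, -0.174), v₂ = (0.325, -0.894, -0.309).
Cross product v₁ × v₂ gives the pole to the plane: n ∝ (-0.003, -0.320, 0.922).
Dip δ = arctan(|n_h|/n_z) = arctan(0.320/0.922) = 19.1°.
The horizontal component of n points toward azimuth atan2(n_x, n_y) = 181°, the dip direction.

true dip 19°, dip direction 180°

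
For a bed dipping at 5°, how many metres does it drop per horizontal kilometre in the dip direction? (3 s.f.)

drop per km = 1000 × tan 5° = 1000 × 0.0875

87.5 m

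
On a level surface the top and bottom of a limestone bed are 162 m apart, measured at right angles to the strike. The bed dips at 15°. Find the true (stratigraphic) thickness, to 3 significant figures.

True thickness t = w · sin(dip) = 162 × sin 15°
t = 162 × 0.2588 = 41.929 m

41.9 m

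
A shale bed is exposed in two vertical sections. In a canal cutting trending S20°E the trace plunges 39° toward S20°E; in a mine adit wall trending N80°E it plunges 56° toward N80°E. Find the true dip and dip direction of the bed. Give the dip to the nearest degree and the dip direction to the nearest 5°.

true dip 58°, dip direction 100°

The two traces are lines in the plane: v₁ = (sin 160°·cos 39°, cos 160°·cos 39°, −sin 39°), v₂ = (sin 80°·cos 56°, cos 80°·cos 56°, −sin 56°).
Cross product v₁ × v₂ gives the pole to the plane: n ∝ (0.667, -0.126, 0.428).
Dip δ = arctan(|n_h|/n_z) = arctan(0.678/0.428) = 57.8°.
Dip direction = atan2(0.667, -0.126) = 101° (azimuth of n's horizontal projection).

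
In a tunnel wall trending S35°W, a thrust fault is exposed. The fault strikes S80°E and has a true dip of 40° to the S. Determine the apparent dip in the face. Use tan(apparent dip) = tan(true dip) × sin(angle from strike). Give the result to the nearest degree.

37°

The section lies 65° from the strike.
tan(apparent dip) = tan 40° · sin 65° = 0.7605
α = arctan(0.7605) = 37.25°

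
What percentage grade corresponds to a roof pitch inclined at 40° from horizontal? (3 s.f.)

83.9%

grade % = 100 × tan 40° = 100 × 0.8391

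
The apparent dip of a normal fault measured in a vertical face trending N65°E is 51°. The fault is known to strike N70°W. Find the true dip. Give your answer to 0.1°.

60.2°

The section is 45° from the strike.
tan δ = tan α / sin β = tan 51° / sin 45° = 1.2349 / 0.7071 = 1.7464
true dip = arctan 1.7464 = 60.20°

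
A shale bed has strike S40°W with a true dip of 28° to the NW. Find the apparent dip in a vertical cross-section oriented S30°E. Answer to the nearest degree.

27°

The section lies 70° from the strike.
tan(apparent dip) = tan 28° · sin 70° = 0.4996
α = arctan(0.4996) = 26.55°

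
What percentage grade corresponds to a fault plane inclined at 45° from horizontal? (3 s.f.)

grade % = 100 × tan 45° = 100 × 1.0000

100%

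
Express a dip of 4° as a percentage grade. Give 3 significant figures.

6.99%

grade % = 100 × tan 4° = 100 × 0.0699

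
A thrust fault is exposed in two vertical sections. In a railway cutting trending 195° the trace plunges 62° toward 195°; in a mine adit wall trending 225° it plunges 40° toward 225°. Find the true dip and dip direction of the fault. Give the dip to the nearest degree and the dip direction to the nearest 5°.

true dip 68°, dip direction 155°

Represent each trace as a vector plunging at its apparent dip toward its trend (east-north-up frame): v₁ = (-0.122, -0.453, -0.883), v₂ = (-0.542, -0.542, -0.643).
Cross product v₁ × v₂ gives the pole to the plane: n ∝ (0.187, -0.400, 0.180).
Dip δ = arctan(|n_h|/n_z) = arctan(0.442/0.180) = 67.8°.
Dip direction = atan2(0.187, -0.400) = 155° (azimuth of n's horizontal projection).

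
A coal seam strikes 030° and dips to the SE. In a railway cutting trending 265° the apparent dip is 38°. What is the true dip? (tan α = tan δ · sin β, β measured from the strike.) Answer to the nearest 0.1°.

43.6°

β = acute angle between strike 030° and section 265° = 55°.
tan δ = tan α / sin β = tan 38° / sin 55° = 0.7813 / 0.8192 = 0.9538
true dip = arctan 0.9538 = 43.64°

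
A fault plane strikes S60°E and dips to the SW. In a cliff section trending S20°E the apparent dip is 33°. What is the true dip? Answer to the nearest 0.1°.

β = acute angle between strike S60°E and section S20°E = 40°.
tan δ = tan α / sin β = tan 33° / sin 40° = 0.6494 / 0.6428 = 1.0103
true dip = arctan 1.0103 = 45.29°

45.3°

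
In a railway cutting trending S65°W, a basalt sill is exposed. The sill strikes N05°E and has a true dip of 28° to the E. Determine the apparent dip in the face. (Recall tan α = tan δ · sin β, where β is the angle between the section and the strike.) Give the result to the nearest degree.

25°

The section lies 60° from the strike.
tan(apparent dip) = tan 28° · sin 60° = 0.4605
α = arctan(0.4605) = 24.72°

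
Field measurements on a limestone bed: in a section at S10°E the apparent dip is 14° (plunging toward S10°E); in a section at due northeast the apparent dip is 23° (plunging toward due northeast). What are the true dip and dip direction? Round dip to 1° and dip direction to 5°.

Represent each trace as a vector plunging at its apparent dip toward its trend (east-north-up frame): v₁ = (0.168, -0.956, -0.242), v₂ = (0.651, 0.651, -0.391).
Cross product v₁ × v₂ gives the pole to the plane: n ∝ (0.531, -0.092, 0.732).
True dip = arccos(n_z / |n|) = arccos(0.8053) = 36.4°.
The horizontal component of n points toward azimuth atan2(n_x, n_y) = 100°, the dip direction.

true dip 36°, dip direction 100°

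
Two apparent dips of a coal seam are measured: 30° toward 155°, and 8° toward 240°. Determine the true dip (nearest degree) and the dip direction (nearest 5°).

Represent each trace as a vector plunging at its apparent dip toward its trend (east-north-up frame): v₁ = (0.366, -0.785, -0.500), v₂ = (-0.858, -0.495, -0.139).
Cross product v₁ × v₂ gives the pole to the plane: n ∝ (0.138, -0.480, 0.854).
True dip = arccos(n_z / |n|) = arccos(0.8634) = 30.3°.
The horizontal component of n points toward azimuth atan2(n_x, n_y) = 164°, the dip direction.

true dip 30°, dip direction 165°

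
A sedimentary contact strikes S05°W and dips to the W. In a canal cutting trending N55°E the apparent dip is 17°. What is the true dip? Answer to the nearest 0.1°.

β = acute angle between strike S05°W and section N55°E = 50°.
tan δ = tan α / sin β = tan 17° / sin 50° = 0.3057 / 0.7660 = 0.3991
δ = arctan(0.3991) = 21.76°

21.8°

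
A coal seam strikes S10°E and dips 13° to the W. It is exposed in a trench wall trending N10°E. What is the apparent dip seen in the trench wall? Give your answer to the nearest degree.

5°

The strike is S10°E and the section trends N10°E; the acute angle between them is β = 20°.
tan α = tan 13° × sin 20° = 0.2309 × 0.3420 = 0.0790
apparent dip = arctan 0.0790 = 4.51°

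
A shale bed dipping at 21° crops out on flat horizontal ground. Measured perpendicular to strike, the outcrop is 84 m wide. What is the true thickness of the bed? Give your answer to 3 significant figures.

True thickness t = w · sin(dip) = 84 × sin 21°
t = 84 × 0.3584 = 30.103 m

30.1 m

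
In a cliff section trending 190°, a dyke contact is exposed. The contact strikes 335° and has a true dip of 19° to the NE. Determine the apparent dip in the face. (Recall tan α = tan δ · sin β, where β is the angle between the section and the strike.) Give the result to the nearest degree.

The section lies 35° from the strike.
tan α = tan 19° × sin 35° = 0.3443 × 0.5736 = 0.1975
α = arctan(0.1975) = 11.17°

11°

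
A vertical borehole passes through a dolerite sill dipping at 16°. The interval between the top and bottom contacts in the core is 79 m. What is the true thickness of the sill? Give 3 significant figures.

75.9 m

True thickness t = h · cos(dip) = 79 × cos 16°
t = 79 × 0.9613 = 75.940 m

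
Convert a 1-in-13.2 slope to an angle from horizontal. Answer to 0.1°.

tan θ = 1/13.2 = 0.0758
θ = arctan(0.0758) = 4.33°

4.3°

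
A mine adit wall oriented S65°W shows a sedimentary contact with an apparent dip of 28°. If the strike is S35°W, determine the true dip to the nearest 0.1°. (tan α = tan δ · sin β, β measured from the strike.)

The section is 30° from the strike.
tan(true dip) = tan 28° / sin 30° = 1.0634
true dip = arctan 1.0634 = 46.76°

46.8°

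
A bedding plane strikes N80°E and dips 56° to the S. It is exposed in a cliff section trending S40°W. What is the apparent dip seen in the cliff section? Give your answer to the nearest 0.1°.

The strike is N80°E and the section trends S40°W; the acute angle between them is β = 40°.
tan α = tan 56° × sin 40° = 1.4826 × 0.6428 = 0.9530
α = arctan(0.9530) = 43.62°

43.6°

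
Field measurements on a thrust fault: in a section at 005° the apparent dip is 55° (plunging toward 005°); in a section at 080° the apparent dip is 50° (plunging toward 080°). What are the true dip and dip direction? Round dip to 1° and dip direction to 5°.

true dip 59°, dip direction 035°

Each apparent-dip line lies in the plane. As unit vectors (x east, y north, z up), v₁ plunges 55°→005° and v₂ plunges 50°→080°.
n = v₁ × v₂ = (0.346, 0.480, 0.356) (taken with n_z > 0).
Dip δ = arctan(|n_h|/n_z) = arctan(0.592/0.356) = 59.0°.
The horizontal component of n points toward azimuth atan2(n_x, n_y) = 36°, the dip direction.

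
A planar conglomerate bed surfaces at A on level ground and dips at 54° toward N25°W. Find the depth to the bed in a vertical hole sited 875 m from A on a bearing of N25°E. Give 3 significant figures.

774 m

The hole lies 50° from the dip direction, so the down-dip offset is 875 × cos 50° = 562.44 m.
Depth = down-dip offset × tan(dip) = 562.44 × tan 54° = 562.44 × 1.3764
Depth = 774.13 m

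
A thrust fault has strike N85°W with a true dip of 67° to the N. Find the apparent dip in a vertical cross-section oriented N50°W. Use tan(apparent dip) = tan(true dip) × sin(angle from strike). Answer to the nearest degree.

53°

The section lies 35° from the strike.
tan(apparent dip) = tan 67° · sin 35° = 1.3513
α = arctan(1.3513) = 53.50°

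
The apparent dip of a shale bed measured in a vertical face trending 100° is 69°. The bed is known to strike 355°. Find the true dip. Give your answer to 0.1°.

69.7°

The section is 75° from the strike.
tan(true dip) = tan 69° / sin 75° = 2.6970
true dip = arctan 2.6970 = 69.66°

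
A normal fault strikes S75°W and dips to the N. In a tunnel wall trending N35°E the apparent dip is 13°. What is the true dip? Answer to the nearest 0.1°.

19.8°

The section is 40° from the strike.
tan δ = tan α / sin β = tan 13° / sin 40° = 0.2309 / 0.6428 = 0.3592
true dip = arctan 0.3592 = 19.76°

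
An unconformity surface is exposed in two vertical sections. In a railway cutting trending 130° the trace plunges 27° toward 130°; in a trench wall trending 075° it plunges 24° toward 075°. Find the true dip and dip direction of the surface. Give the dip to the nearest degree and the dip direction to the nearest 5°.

Represent each trace as a vector plunging at its apparent dip toward its trend (east-north-up frame): v₁ = (0.683, -0.573, -0.454), v₂ = (0.882, 0.236, -0.407).
The plane normal is n = v₁ × v₂ ∝ (0.340, -0.123, 0.667).
tan δ = √(n_x²+n_y²)/n_z = 0.362/0.667, so δ = 28.5°.
Dip direction = azimuth of (n_x, n_y) = atan2(0.340, -0.123) = 110°.

true dip 28°, dip direction 110°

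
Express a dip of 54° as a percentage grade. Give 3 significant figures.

138%

grade % = 100 × tan 54° = 100 × 1.3764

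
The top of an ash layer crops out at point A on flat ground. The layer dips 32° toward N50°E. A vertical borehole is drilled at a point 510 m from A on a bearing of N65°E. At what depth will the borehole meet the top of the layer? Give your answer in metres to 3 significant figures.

The hole lies 15° from the dip direction, so the down-dip offset is 510 × cos 15° = 492.62 m.
Depth = down-dip offset × tan(dip) = 492.62 × tan 32° = 492.62 × 0.6249
Depth = 307.82 m

308 m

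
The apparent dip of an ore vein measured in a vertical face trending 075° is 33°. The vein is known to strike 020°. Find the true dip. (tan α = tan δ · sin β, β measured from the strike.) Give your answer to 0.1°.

The section is 55° from the strike.
tan δ = tan α / sin β = tan 33° / sin 55° = 0.6494 / 0.8192 = 0.7928
δ = arctan(0.7928) = 38.41°

38.4°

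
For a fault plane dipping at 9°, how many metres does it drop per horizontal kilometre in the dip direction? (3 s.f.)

158 m

drop per km = 1000 × tan 9° = 1000 × 0.1584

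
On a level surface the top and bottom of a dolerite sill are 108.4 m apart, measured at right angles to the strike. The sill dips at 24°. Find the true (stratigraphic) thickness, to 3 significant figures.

True thickness t = w · sin(dip) = 108.4 × sin 24°
t = 108.4 × 0.4067 = 44.090 m

44.1 m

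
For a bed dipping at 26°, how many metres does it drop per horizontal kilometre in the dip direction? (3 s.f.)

488 m

drop per km = 1000 × tan 26° = 1000 × 0.4877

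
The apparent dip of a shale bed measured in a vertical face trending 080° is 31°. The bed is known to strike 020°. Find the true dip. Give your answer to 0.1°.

34.8°

The section is 60° from the strike.
tan δ = tan α / sin β = tan 31° / sin 60° = 0.6009 / 0.8660 = 0.6938
true dip = arctan 0.6938 = 34.75°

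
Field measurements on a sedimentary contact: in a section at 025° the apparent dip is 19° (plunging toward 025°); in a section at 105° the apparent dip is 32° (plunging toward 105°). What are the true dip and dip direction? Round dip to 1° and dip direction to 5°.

true dip 34°, dip direction 085°

Represent each trace as a vector plunging at its apparent dip toward its trend (east-north-up frame): v₁ = (0.400, 0.857, -0.326), v₂ = (0.819, -0.219, -0.530).
The plane normal is n = v₁ × v₂ ∝ (0.526, 0.055, 0.790).
True dip = arccos(n_z / |n|) = arccos(0.8311) = 33.8°.
Dip direction = atan2(0.526, 0.055) = 84° (azimuth of n's horizontal projection).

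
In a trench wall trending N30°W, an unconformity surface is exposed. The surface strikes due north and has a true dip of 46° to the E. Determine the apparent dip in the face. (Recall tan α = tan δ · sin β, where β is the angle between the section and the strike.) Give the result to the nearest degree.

27°

Angle between strike (due north) and section (N30°W): β = 30°.
tan(apparent dip) = tan 46° · sin 30° = 0.5178
apparent dip = arctan 0.5178 = 27.37°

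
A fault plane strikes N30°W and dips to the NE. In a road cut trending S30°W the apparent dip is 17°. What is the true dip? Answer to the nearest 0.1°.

19.4°

β = acute angle between strike N30°W and section S30°W = 60°.
tan δ = tan α / sin β = tan 17° / sin 60° = 0.3057 / 0.8660 = 0.3530
δ = arctan(0.3530) = 19.44°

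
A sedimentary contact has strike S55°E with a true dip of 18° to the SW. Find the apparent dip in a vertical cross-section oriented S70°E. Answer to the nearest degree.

The strike is S55°E and the section trends S70°E; the acute angle between them is β = 15°.
tan(apparent dip) = tan 18° · sin 15° = 0.0841
α = arctan(0.0841) = 4.81°

5°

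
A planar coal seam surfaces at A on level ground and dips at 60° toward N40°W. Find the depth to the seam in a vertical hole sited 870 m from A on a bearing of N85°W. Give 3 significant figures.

The hole lies 45° from the dip direction, so the down-dip offset is 870 × cos 45° = 615.18 m.
Depth = down-dip offset × tan(dip) = 615.18 × tan 60° = 615.18 × 1.7321
Depth = 1065.53 m

1070 m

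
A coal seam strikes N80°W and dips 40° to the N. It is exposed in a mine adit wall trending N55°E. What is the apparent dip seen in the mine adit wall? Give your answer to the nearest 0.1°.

30.7°

Angle between strike (N80°W) and section (N55°E): β = 45°.
tan(apparent dip) = tan 40° · sin 45° = 0.5933
α = arctan(0.5933) = 30.68°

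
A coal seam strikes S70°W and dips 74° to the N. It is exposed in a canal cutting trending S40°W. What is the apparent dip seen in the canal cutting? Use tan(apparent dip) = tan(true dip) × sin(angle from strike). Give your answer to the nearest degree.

60°

The strike is S70°W and the section trends S40°W; the acute angle between them is β = 30°.
tan(apparent dip) = tan 74° · sin 30° = 1.7437
α = arctan(1.7437) = 60.17°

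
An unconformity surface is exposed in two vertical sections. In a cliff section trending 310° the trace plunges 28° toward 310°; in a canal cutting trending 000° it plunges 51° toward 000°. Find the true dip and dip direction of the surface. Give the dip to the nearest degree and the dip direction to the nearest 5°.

true dip 52°, dip direction 015°

Represent each trace as a vector plunging at its apparent dip toward its trend (east-north-up frame): v₁ = (-0.676, 0.568, -0.469), v₂ = (0.000, 0.629, -0.777).
Cross product v₁ × v₂ gives the pole to the plane: n ∝ (0.146, 0.526, 0.426).
Dip δ = arctan(|n_h|/n_z) = arctan(0.545/0.426) = 52.0°.
Dip direction = azimuth of (n_x, n_y) = atan2(0.146, 0.526) = 15°.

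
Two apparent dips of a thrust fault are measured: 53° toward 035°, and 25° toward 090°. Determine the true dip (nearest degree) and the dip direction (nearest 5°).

true dip 54°, dip direction 020°

Represent each trace as a vector plunging at its apparent dip toward its trend (east-north-up frame): v₁ = (0.345, 0.493, -0.799), v₂ = (0.906, 0.000, -0.423).
Cross product v₁ × v₂ gives the pole to the plane: n ∝ (0.208, 0.578, 0.447).
Dip δ = arctan(|n_h|/n_z) = arctan(0.614/0.447) = 54.0°.
Dip direction = azimuth of (n_x, n_y) = atan2(0.208, 0.578) = 20°.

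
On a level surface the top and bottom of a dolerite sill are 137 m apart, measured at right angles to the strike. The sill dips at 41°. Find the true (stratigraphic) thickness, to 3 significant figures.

True thickness t = w · sin(dip) = 137 × sin 41°
t = 137 × 0.6561 = 89.880 m

89.9 m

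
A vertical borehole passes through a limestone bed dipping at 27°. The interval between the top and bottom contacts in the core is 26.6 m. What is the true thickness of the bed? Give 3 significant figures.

True thickness t = h · cos(dip) = 26.6 × cos 27°
t = 26.6 × 0.8910 = 23.701 m

23.7 m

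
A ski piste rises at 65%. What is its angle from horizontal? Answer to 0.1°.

33.0°

tan θ = 65/100 = 0.6500
θ = arctan(0.6500) = 33.02°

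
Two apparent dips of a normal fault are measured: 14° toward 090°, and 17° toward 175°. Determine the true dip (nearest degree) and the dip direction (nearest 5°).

true dip 21°, dip direction 140°

Represent each trace as a vector plunging at its apparent dip toward its trend (east-north-up frame): v₁ = (0.970, 0.000, -0.242), v₂ = (0.083, -0.953, -0.292).
n = v₁ × v₂ = (0.230, -0.264, 0.924) (taken with n_z > 0).
tan δ = √(n_x²+n_y²)/n_z = 0.350/0.924, so δ = 20.7°.
Dip direction = azimuth of (n_x, n_y) = atan2(0.230, -0.264) = 139°.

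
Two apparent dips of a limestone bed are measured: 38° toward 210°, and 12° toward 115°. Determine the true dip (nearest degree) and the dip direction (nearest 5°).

The two traces are lines in the plane: v₁ = (sin 210°·cos 38°, cos 210°·cos 38°, −sin 38°), v₂ = (sin 115°·cos 12°, cos 115°·cos 12°, −sin 12°).
Cross product v₁ × v₂ gives the pole to the plane: n ∝ (-0.113, -0.628, 0.768).
tan δ = √(n_x²+n_y²)/n_z = 0.638/0.768, so δ = 39.7°.
Dip direction = atan2(-0.113, -0.628) = 190° (azimuth of n's horizontal projection).

true dip 40°, dip direction 190°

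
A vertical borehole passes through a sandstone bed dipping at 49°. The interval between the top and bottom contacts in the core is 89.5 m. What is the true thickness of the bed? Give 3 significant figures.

58.7 m

True thickness t = h · cos(dip) = 89.5 × cos 49°
t = 89.5 × 0.6561 = 58.717 m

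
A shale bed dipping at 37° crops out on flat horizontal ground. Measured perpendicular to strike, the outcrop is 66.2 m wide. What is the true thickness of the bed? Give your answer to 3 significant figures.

39.8 m

True thickness t = w · sin(dip) = 66.2 × sin 37°
t = 66.2 × 0.6018 = 39.840 m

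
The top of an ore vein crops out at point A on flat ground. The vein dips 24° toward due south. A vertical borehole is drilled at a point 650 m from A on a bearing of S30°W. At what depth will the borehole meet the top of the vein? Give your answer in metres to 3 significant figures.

251 m

The hole lies 30° from the dip direction, so the down-dip offset is 650 × cos 30° = 562.92 m.
Depth = down-dip offset × tan(dip) = 562.92 × tan 24° = 562.92 × 0.4452
Depth = 250.63 m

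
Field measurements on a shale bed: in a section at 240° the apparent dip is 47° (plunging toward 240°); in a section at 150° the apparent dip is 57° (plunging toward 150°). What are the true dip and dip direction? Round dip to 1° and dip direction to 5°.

Each apparent-dip line lies in the plane. As unit vectors (x east, y north, z up), v₁ plunges 47°→240° and v₂ plunges 57°→150°.
Cross product v₁ × v₂ gives the pole to the plane: n ∝ (-0.059, -0.695, 0.371).
Dip δ = arctan(|n_h|/n_z) = arctan(0.697/0.371) = 61.9°.
Dip direction = atan2(-0.059, -0.695) = 185° (azimuth of n's horizontal projection).

true dip 62°, dip direction 185°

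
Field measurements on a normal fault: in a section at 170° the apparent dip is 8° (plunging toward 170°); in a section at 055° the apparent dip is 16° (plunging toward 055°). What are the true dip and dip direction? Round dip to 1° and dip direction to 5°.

true dip 22°, dip direction 100°

Each apparent-dip line lies in the plane. As unit vectors (x east, y north, z up), v₁ plunges 8°→170° and v₂ plunges 16°→055°.
n = v₁ × v₂ = (0.346, -0.062, 0.863) (taken with n_z > 0).
tan δ = √(n_x²+n_y²)/n_z = 0.351/0.863, so δ = 22.1°.
Dip direction = atan2(0.346, -0.062) = 100° (azimuth of n's horizontal projection).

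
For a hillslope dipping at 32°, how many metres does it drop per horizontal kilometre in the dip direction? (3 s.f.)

625 m

drop per km = 1000 × tan 32° = 1000 × 0.6249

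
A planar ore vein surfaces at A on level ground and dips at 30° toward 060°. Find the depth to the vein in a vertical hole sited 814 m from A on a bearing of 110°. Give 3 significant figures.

The hole lies 50° from the dip direction, so the down-dip offset is 814 × cos 50° = 523.23 m.
Depth = down-dip offset × tan(dip) = 523.23 × tan 30° = 523.23 × 0.5774
Depth = 302.09 m

302 m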